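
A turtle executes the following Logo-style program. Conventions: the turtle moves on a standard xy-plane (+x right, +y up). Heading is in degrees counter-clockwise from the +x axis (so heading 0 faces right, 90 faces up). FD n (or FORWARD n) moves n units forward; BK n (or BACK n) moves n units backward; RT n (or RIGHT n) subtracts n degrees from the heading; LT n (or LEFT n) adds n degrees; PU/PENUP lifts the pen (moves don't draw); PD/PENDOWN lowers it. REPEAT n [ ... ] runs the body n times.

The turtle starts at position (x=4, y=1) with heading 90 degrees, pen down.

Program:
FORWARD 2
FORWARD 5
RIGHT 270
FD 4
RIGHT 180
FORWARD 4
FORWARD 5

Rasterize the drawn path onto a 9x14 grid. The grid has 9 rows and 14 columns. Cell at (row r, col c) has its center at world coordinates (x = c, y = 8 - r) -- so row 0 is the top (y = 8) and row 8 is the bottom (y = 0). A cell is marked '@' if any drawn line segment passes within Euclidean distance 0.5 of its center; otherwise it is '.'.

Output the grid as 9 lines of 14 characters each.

Answer: @@@@@@@@@@....
....@.........
....@.........
....@.........
....@.........
....@.........
....@.........
....@.........
..............

Derivation:
Segment 0: (4,1) -> (4,3)
Segment 1: (4,3) -> (4,8)
Segment 2: (4,8) -> (0,8)
Segment 3: (0,8) -> (4,8)
Segment 4: (4,8) -> (9,8)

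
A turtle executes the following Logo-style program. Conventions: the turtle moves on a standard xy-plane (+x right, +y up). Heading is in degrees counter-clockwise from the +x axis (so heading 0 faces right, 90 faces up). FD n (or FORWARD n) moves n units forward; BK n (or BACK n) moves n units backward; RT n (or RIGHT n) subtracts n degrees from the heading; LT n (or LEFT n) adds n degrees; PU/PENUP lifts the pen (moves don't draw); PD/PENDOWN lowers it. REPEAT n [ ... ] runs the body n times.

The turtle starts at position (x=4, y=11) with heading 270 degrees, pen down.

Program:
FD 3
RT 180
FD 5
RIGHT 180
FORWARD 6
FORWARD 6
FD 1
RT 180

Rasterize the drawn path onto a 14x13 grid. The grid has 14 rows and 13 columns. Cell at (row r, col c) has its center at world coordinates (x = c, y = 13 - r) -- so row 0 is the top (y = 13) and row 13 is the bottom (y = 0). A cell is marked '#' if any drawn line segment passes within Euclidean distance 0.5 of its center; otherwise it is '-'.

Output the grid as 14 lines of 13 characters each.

Segment 0: (4,11) -> (4,8)
Segment 1: (4,8) -> (4,13)
Segment 2: (4,13) -> (4,7)
Segment 3: (4,7) -> (4,1)
Segment 4: (4,1) -> (4,0)

Answer: ----#--------
----#--------
----#--------
----#--------
----#--------
----#--------
----#--------
----#--------
----#--------
----#--------
----#--------
----#--------
----#--------
----#--------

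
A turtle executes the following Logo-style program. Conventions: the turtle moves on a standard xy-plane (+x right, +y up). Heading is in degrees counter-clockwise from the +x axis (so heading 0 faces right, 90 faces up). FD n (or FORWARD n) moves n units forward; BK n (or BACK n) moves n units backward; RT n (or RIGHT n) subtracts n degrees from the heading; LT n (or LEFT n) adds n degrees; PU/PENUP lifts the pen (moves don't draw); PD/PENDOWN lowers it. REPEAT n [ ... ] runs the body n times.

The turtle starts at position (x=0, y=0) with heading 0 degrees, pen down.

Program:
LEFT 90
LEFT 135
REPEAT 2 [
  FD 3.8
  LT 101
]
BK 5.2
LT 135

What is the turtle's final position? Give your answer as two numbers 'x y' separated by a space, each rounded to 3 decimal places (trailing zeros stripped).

Answer: -1.568 -9.599

Derivation:
Executing turtle program step by step:
Start: pos=(0,0), heading=0, pen down
LT 90: heading 0 -> 90
LT 135: heading 90 -> 225
REPEAT 2 [
  -- iteration 1/2 --
  FD 3.8: (0,0) -> (-2.687,-2.687) [heading=225, draw]
  LT 101: heading 225 -> 326
  -- iteration 2/2 --
  FD 3.8: (-2.687,-2.687) -> (0.463,-4.812) [heading=326, draw]
  LT 101: heading 326 -> 67
]
BK 5.2: (0.463,-4.812) -> (-1.568,-9.599) [heading=67, draw]
LT 135: heading 67 -> 202
Final: pos=(-1.568,-9.599), heading=202, 3 segment(s) drawn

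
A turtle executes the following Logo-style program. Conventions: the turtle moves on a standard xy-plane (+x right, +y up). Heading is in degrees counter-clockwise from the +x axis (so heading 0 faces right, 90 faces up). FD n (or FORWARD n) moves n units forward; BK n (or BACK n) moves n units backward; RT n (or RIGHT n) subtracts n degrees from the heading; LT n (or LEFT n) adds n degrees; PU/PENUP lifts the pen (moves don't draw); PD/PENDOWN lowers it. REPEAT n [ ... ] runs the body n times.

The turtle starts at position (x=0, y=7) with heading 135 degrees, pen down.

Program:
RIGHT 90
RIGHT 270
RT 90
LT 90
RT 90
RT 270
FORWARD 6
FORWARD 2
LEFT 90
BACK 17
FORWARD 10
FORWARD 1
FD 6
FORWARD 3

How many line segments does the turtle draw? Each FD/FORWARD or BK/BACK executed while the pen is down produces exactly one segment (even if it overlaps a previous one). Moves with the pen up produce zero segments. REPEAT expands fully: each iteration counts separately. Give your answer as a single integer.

Answer: 7

Derivation:
Executing turtle program step by step:
Start: pos=(0,7), heading=135, pen down
RT 90: heading 135 -> 45
RT 270: heading 45 -> 135
RT 90: heading 135 -> 45
LT 90: heading 45 -> 135
RT 90: heading 135 -> 45
RT 270: heading 45 -> 135
FD 6: (0,7) -> (-4.243,11.243) [heading=135, draw]
FD 2: (-4.243,11.243) -> (-5.657,12.657) [heading=135, draw]
LT 90: heading 135 -> 225
BK 17: (-5.657,12.657) -> (6.364,24.678) [heading=225, draw]
FD 10: (6.364,24.678) -> (-0.707,17.607) [heading=225, draw]
FD 1: (-0.707,17.607) -> (-1.414,16.899) [heading=225, draw]
FD 6: (-1.414,16.899) -> (-5.657,12.657) [heading=225, draw]
FD 3: (-5.657,12.657) -> (-7.778,10.536) [heading=225, draw]
Final: pos=(-7.778,10.536), heading=225, 7 segment(s) drawn
Segments drawn: 7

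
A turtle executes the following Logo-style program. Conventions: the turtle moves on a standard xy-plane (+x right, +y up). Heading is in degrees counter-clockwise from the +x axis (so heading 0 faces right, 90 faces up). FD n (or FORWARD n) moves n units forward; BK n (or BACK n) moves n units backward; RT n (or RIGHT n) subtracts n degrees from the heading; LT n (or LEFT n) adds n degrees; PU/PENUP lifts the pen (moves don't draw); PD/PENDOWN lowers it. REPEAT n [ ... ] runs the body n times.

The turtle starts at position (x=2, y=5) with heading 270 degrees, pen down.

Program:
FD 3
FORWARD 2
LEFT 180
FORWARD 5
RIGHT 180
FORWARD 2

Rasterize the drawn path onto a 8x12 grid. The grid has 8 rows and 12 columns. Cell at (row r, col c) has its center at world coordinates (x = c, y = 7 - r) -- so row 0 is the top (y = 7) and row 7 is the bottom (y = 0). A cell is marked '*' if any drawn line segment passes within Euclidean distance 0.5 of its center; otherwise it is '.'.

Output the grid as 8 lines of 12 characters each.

Answer: ............
............
..*.........
..*.........
..*.........
..*.........
..*.........
..*.........

Derivation:
Segment 0: (2,5) -> (2,2)
Segment 1: (2,2) -> (2,0)
Segment 2: (2,0) -> (2,5)
Segment 3: (2,5) -> (2,3)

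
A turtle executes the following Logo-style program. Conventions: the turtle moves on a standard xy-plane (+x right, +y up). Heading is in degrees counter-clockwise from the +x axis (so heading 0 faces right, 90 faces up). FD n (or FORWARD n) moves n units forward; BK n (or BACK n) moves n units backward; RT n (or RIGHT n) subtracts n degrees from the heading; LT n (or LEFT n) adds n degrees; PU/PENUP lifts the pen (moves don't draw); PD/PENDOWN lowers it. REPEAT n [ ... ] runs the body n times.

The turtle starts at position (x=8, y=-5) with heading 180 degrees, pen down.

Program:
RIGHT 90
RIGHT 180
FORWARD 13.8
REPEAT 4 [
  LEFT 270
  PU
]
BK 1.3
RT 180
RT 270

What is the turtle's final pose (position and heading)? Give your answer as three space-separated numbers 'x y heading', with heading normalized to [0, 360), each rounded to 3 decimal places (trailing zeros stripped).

Answer: 8 -17.5 180

Derivation:
Executing turtle program step by step:
Start: pos=(8,-5), heading=180, pen down
RT 90: heading 180 -> 90
RT 180: heading 90 -> 270
FD 13.8: (8,-5) -> (8,-18.8) [heading=270, draw]
REPEAT 4 [
  -- iteration 1/4 --
  LT 270: heading 270 -> 180
  PU: pen up
  -- iteration 2/4 --
  LT 270: heading 180 -> 90
  PU: pen up
  -- iteration 3/4 --
  LT 270: heading 90 -> 0
  PU: pen up
  -- iteration 4/4 --
  LT 270: heading 0 -> 270
  PU: pen up
]
BK 1.3: (8,-18.8) -> (8,-17.5) [heading=270, move]
RT 180: heading 270 -> 90
RT 270: heading 90 -> 180
Final: pos=(8,-17.5), heading=180, 1 segment(s) drawn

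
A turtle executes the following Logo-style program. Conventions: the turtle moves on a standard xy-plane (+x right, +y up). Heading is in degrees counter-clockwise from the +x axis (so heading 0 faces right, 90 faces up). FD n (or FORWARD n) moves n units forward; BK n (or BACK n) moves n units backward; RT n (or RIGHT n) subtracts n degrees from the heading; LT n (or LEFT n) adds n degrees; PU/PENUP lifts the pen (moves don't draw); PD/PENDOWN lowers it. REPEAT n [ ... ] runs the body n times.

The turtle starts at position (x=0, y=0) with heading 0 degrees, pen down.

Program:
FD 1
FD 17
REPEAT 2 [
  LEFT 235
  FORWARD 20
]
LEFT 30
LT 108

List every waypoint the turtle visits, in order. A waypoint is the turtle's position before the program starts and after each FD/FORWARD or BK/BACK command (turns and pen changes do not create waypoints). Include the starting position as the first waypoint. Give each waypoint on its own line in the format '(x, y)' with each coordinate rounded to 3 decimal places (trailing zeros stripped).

Executing turtle program step by step:
Start: pos=(0,0), heading=0, pen down
FD 1: (0,0) -> (1,0) [heading=0, draw]
FD 17: (1,0) -> (18,0) [heading=0, draw]
REPEAT 2 [
  -- iteration 1/2 --
  LT 235: heading 0 -> 235
  FD 20: (18,0) -> (6.528,-16.383) [heading=235, draw]
  -- iteration 2/2 --
  LT 235: heading 235 -> 110
  FD 20: (6.528,-16.383) -> (-0.312,2.411) [heading=110, draw]
]
LT 30: heading 110 -> 140
LT 108: heading 140 -> 248
Final: pos=(-0.312,2.411), heading=248, 4 segment(s) drawn
Waypoints (5 total):
(0, 0)
(1, 0)
(18, 0)
(6.528, -16.383)
(-0.312, 2.411)

Answer: (0, 0)
(1, 0)
(18, 0)
(6.528, -16.383)
(-0.312, 2.411)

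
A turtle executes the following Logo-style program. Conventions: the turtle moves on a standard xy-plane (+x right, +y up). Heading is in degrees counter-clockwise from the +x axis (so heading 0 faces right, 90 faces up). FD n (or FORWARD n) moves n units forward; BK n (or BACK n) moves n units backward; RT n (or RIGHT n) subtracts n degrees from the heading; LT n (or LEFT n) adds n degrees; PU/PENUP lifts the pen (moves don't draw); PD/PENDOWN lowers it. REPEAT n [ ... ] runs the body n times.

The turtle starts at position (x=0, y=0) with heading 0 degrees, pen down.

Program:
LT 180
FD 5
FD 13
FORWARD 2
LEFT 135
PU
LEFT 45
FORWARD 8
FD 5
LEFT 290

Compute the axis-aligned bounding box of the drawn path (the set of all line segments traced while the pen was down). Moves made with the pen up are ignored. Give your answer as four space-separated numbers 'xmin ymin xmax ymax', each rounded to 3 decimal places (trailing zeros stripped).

Executing turtle program step by step:
Start: pos=(0,0), heading=0, pen down
LT 180: heading 0 -> 180
FD 5: (0,0) -> (-5,0) [heading=180, draw]
FD 13: (-5,0) -> (-18,0) [heading=180, draw]
FD 2: (-18,0) -> (-20,0) [heading=180, draw]
LT 135: heading 180 -> 315
PU: pen up
LT 45: heading 315 -> 0
FD 8: (-20,0) -> (-12,0) [heading=0, move]
FD 5: (-12,0) -> (-7,0) [heading=0, move]
LT 290: heading 0 -> 290
Final: pos=(-7,0), heading=290, 3 segment(s) drawn

Segment endpoints: x in {-20, -18, -5, 0}, y in {0, 0, 0, 0}
xmin=-20, ymin=0, xmax=0, ymax=0

Answer: -20 0 0 0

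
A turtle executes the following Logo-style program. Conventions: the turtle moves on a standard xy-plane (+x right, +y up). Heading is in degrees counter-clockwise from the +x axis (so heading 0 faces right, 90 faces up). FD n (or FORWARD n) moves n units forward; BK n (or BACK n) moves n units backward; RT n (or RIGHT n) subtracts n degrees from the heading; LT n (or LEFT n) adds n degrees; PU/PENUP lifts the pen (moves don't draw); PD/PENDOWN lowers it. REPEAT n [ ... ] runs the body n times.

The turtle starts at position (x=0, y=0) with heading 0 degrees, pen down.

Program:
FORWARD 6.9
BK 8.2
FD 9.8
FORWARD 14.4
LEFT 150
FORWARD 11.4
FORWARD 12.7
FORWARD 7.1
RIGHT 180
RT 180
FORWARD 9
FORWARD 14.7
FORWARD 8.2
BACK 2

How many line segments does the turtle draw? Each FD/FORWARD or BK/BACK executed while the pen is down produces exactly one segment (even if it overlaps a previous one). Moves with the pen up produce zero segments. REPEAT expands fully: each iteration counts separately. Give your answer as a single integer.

Executing turtle program step by step:
Start: pos=(0,0), heading=0, pen down
FD 6.9: (0,0) -> (6.9,0) [heading=0, draw]
BK 8.2: (6.9,0) -> (-1.3,0) [heading=0, draw]
FD 9.8: (-1.3,0) -> (8.5,0) [heading=0, draw]
FD 14.4: (8.5,0) -> (22.9,0) [heading=0, draw]
LT 150: heading 0 -> 150
FD 11.4: (22.9,0) -> (13.027,5.7) [heading=150, draw]
FD 12.7: (13.027,5.7) -> (2.029,12.05) [heading=150, draw]
FD 7.1: (2.029,12.05) -> (-4.12,15.6) [heading=150, draw]
RT 180: heading 150 -> 330
RT 180: heading 330 -> 150
FD 9: (-4.12,15.6) -> (-11.914,20.1) [heading=150, draw]
FD 14.7: (-11.914,20.1) -> (-24.645,27.45) [heading=150, draw]
FD 8.2: (-24.645,27.45) -> (-31.746,31.55) [heading=150, draw]
BK 2: (-31.746,31.55) -> (-30.014,30.55) [heading=150, draw]
Final: pos=(-30.014,30.55), heading=150, 11 segment(s) drawn
Segments drawn: 11

Answer: 11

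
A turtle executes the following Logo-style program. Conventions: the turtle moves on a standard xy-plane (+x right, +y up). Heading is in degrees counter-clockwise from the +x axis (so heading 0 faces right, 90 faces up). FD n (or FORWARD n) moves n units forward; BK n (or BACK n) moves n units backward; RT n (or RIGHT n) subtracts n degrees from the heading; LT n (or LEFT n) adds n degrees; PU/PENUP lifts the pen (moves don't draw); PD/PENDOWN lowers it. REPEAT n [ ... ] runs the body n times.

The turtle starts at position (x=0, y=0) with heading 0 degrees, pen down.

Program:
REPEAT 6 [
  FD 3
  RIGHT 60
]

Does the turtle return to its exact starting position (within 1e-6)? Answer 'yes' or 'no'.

Executing turtle program step by step:
Start: pos=(0,0), heading=0, pen down
REPEAT 6 [
  -- iteration 1/6 --
  FD 3: (0,0) -> (3,0) [heading=0, draw]
  RT 60: heading 0 -> 300
  -- iteration 2/6 --
  FD 3: (3,0) -> (4.5,-2.598) [heading=300, draw]
  RT 60: heading 300 -> 240
  -- iteration 3/6 --
  FD 3: (4.5,-2.598) -> (3,-5.196) [heading=240, draw]
  RT 60: heading 240 -> 180
  -- iteration 4/6 --
  FD 3: (3,-5.196) -> (0,-5.196) [heading=180, draw]
  RT 60: heading 180 -> 120
  -- iteration 5/6 --
  FD 3: (0,-5.196) -> (-1.5,-2.598) [heading=120, draw]
  RT 60: heading 120 -> 60
  -- iteration 6/6 --
  FD 3: (-1.5,-2.598) -> (0,0) [heading=60, draw]
  RT 60: heading 60 -> 0
]
Final: pos=(0,0), heading=0, 6 segment(s) drawn

Start position: (0, 0)
Final position: (0, 0)
Distance = 0; < 1e-6 -> CLOSED

Answer: yes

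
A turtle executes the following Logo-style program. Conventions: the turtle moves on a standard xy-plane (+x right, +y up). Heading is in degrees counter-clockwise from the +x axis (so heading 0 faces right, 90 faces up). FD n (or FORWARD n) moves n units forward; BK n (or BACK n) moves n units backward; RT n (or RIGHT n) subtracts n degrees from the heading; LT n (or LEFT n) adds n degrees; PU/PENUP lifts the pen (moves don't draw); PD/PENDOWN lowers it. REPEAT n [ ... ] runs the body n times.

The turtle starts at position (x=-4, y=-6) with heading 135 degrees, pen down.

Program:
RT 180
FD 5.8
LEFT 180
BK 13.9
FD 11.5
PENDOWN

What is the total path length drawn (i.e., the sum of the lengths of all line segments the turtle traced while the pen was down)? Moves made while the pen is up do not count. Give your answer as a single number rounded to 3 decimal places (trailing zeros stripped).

Executing turtle program step by step:
Start: pos=(-4,-6), heading=135, pen down
RT 180: heading 135 -> 315
FD 5.8: (-4,-6) -> (0.101,-10.101) [heading=315, draw]
LT 180: heading 315 -> 135
BK 13.9: (0.101,-10.101) -> (9.93,-19.93) [heading=135, draw]
FD 11.5: (9.93,-19.93) -> (1.798,-11.798) [heading=135, draw]
PD: pen down
Final: pos=(1.798,-11.798), heading=135, 3 segment(s) drawn

Segment lengths:
  seg 1: (-4,-6) -> (0.101,-10.101), length = 5.8
  seg 2: (0.101,-10.101) -> (9.93,-19.93), length = 13.9
  seg 3: (9.93,-19.93) -> (1.798,-11.798), length = 11.5
Total = 31.2

Answer: 31.2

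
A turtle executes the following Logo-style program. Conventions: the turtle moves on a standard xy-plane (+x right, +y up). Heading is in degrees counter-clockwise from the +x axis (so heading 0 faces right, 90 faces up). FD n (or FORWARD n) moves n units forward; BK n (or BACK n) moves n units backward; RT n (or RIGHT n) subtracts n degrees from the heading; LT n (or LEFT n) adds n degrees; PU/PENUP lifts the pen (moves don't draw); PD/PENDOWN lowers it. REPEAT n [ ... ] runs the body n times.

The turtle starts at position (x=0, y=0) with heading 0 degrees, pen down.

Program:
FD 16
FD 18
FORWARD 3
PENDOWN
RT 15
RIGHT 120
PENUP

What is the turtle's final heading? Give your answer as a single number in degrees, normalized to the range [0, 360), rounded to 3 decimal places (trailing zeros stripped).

Executing turtle program step by step:
Start: pos=(0,0), heading=0, pen down
FD 16: (0,0) -> (16,0) [heading=0, draw]
FD 18: (16,0) -> (34,0) [heading=0, draw]
FD 3: (34,0) -> (37,0) [heading=0, draw]
PD: pen down
RT 15: heading 0 -> 345
RT 120: heading 345 -> 225
PU: pen up
Final: pos=(37,0), heading=225, 3 segment(s) drawn

Answer: 225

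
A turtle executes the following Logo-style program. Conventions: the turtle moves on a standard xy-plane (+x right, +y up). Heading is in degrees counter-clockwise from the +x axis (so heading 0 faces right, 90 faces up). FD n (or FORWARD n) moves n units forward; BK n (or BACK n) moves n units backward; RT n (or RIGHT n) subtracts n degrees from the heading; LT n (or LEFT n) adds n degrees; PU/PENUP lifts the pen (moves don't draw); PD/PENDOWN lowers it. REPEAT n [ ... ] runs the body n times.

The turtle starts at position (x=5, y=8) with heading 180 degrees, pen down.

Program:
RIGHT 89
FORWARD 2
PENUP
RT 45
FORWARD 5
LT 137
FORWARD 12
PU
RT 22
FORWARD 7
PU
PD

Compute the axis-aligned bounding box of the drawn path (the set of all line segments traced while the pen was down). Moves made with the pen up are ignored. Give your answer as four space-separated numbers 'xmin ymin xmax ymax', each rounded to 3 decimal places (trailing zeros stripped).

Executing turtle program step by step:
Start: pos=(5,8), heading=180, pen down
RT 89: heading 180 -> 91
FD 2: (5,8) -> (4.965,10) [heading=91, draw]
PU: pen up
RT 45: heading 91 -> 46
FD 5: (4.965,10) -> (8.438,13.596) [heading=46, move]
LT 137: heading 46 -> 183
FD 12: (8.438,13.596) -> (-3.545,12.968) [heading=183, move]
PU: pen up
RT 22: heading 183 -> 161
FD 7: (-3.545,12.968) -> (-10.164,15.247) [heading=161, move]
PU: pen up
PD: pen down
Final: pos=(-10.164,15.247), heading=161, 1 segment(s) drawn

Segment endpoints: x in {4.965, 5}, y in {8, 10}
xmin=4.965, ymin=8, xmax=5, ymax=10

Answer: 4.965 8 5 10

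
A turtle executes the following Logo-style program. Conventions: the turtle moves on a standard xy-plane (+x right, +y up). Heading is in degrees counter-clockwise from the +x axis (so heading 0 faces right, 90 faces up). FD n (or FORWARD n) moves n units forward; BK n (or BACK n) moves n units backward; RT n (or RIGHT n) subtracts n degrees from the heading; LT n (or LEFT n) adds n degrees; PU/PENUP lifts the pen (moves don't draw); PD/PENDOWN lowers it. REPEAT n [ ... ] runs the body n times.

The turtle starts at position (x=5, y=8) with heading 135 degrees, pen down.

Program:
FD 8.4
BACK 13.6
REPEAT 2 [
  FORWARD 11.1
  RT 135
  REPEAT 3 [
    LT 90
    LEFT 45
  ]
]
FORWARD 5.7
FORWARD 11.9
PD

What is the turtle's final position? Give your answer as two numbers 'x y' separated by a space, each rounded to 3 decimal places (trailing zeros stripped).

Answer: 21.122 7.576

Derivation:
Executing turtle program step by step:
Start: pos=(5,8), heading=135, pen down
FD 8.4: (5,8) -> (-0.94,13.94) [heading=135, draw]
BK 13.6: (-0.94,13.94) -> (8.677,4.323) [heading=135, draw]
REPEAT 2 [
  -- iteration 1/2 --
  FD 11.1: (8.677,4.323) -> (0.828,12.172) [heading=135, draw]
  RT 135: heading 135 -> 0
  REPEAT 3 [
    -- iteration 1/3 --
    LT 90: heading 0 -> 90
    LT 45: heading 90 -> 135
    -- iteration 2/3 --
    LT 90: heading 135 -> 225
    LT 45: heading 225 -> 270
    -- iteration 3/3 --
    LT 90: heading 270 -> 0
    LT 45: heading 0 -> 45
  ]
  -- iteration 2/2 --
  FD 11.1: (0.828,12.172) -> (8.677,20.021) [heading=45, draw]
  RT 135: heading 45 -> 270
  REPEAT 3 [
    -- iteration 1/3 --
    LT 90: heading 270 -> 0
    LT 45: heading 0 -> 45
    -- iteration 2/3 --
    LT 90: heading 45 -> 135
    LT 45: heading 135 -> 180
    -- iteration 3/3 --
    LT 90: heading 180 -> 270
    LT 45: heading 270 -> 315
  ]
]
FD 5.7: (8.677,20.021) -> (12.707,15.99) [heading=315, draw]
FD 11.9: (12.707,15.99) -> (21.122,7.576) [heading=315, draw]
PD: pen down
Final: pos=(21.122,7.576), heading=315, 6 segment(s) drawn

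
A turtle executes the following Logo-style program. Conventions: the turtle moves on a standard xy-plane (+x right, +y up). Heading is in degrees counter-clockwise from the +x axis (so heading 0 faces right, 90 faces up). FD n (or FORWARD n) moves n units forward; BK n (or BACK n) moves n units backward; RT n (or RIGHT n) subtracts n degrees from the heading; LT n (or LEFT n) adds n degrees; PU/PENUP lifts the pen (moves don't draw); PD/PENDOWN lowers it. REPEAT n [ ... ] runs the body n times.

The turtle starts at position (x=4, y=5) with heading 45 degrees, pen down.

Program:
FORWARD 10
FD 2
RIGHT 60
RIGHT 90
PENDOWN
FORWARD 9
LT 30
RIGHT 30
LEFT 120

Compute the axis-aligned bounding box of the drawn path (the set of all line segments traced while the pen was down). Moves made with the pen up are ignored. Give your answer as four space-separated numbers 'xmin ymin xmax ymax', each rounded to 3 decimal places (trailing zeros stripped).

Executing turtle program step by step:
Start: pos=(4,5), heading=45, pen down
FD 10: (4,5) -> (11.071,12.071) [heading=45, draw]
FD 2: (11.071,12.071) -> (12.485,13.485) [heading=45, draw]
RT 60: heading 45 -> 345
RT 90: heading 345 -> 255
PD: pen down
FD 9: (12.485,13.485) -> (10.156,4.792) [heading=255, draw]
LT 30: heading 255 -> 285
RT 30: heading 285 -> 255
LT 120: heading 255 -> 15
Final: pos=(10.156,4.792), heading=15, 3 segment(s) drawn

Segment endpoints: x in {4, 10.156, 11.071, 12.485}, y in {4.792, 5, 12.071, 13.485}
xmin=4, ymin=4.792, xmax=12.485, ymax=13.485

Answer: 4 4.792 12.485 13.485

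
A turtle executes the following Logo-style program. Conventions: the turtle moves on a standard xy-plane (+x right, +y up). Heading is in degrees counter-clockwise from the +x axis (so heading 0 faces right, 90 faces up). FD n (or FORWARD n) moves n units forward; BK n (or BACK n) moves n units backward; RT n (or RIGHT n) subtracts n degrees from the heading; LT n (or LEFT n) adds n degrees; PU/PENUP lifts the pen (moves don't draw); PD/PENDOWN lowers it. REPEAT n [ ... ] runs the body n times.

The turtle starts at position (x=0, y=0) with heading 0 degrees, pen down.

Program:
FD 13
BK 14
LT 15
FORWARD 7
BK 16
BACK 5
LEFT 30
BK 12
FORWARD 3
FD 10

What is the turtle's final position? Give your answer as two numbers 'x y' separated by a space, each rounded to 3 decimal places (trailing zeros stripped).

Answer: -13.816 -2.916

Derivation:
Executing turtle program step by step:
Start: pos=(0,0), heading=0, pen down
FD 13: (0,0) -> (13,0) [heading=0, draw]
BK 14: (13,0) -> (-1,0) [heading=0, draw]
LT 15: heading 0 -> 15
FD 7: (-1,0) -> (5.761,1.812) [heading=15, draw]
BK 16: (5.761,1.812) -> (-9.693,-2.329) [heading=15, draw]
BK 5: (-9.693,-2.329) -> (-14.523,-3.623) [heading=15, draw]
LT 30: heading 15 -> 45
BK 12: (-14.523,-3.623) -> (-23.008,-12.109) [heading=45, draw]
FD 3: (-23.008,-12.109) -> (-20.887,-9.987) [heading=45, draw]
FD 10: (-20.887,-9.987) -> (-13.816,-2.916) [heading=45, draw]
Final: pos=(-13.816,-2.916), heading=45, 8 segment(s) drawn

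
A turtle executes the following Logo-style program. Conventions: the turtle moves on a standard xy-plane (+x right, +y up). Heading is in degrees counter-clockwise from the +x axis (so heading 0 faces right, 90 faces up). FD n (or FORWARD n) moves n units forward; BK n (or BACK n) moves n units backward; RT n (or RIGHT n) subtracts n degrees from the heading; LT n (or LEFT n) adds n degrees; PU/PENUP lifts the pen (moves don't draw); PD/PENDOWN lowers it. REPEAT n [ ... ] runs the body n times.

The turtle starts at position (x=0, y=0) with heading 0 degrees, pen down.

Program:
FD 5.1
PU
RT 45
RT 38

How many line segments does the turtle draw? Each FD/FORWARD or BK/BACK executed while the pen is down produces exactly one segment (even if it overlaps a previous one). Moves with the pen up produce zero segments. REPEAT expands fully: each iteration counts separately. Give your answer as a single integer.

Answer: 1

Derivation:
Executing turtle program step by step:
Start: pos=(0,0), heading=0, pen down
FD 5.1: (0,0) -> (5.1,0) [heading=0, draw]
PU: pen up
RT 45: heading 0 -> 315
RT 38: heading 315 -> 277
Final: pos=(5.1,0), heading=277, 1 segment(s) drawn
Segments drawn: 1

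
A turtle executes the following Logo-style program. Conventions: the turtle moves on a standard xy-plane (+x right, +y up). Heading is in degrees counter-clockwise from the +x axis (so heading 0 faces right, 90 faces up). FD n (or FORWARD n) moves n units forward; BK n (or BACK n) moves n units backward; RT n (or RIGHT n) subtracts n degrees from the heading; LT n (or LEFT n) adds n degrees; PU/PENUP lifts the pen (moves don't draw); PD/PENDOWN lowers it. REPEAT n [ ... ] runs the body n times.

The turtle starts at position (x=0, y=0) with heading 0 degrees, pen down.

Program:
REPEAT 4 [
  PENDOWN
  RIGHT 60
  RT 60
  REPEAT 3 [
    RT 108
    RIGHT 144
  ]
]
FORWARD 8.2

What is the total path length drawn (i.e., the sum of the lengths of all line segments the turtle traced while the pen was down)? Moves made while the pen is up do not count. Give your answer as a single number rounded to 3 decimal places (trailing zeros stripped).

Answer: 8.2

Derivation:
Executing turtle program step by step:
Start: pos=(0,0), heading=0, pen down
REPEAT 4 [
  -- iteration 1/4 --
  PD: pen down
  RT 60: heading 0 -> 300
  RT 60: heading 300 -> 240
  REPEAT 3 [
    -- iteration 1/3 --
    RT 108: heading 240 -> 132
    RT 144: heading 132 -> 348
    -- iteration 2/3 --
    RT 108: heading 348 -> 240
    RT 144: heading 240 -> 96
    -- iteration 3/3 --
    RT 108: heading 96 -> 348
    RT 144: heading 348 -> 204
  ]
  -- iteration 2/4 --
  PD: pen down
  RT 60: heading 204 -> 144
  RT 60: heading 144 -> 84
  REPEAT 3 [
    -- iteration 1/3 --
    RT 108: heading 84 -> 336
    RT 144: heading 336 -> 192
    -- iteration 2/3 --
    RT 108: heading 192 -> 84
    RT 144: heading 84 -> 300
    -- iteration 3/3 --
    RT 108: heading 300 -> 192
    RT 144: heading 192 -> 48
  ]
  -- iteration 3/4 --
  PD: pen down
  RT 60: heading 48 -> 348
  RT 60: heading 348 -> 288
  REPEAT 3 [
    -- iteration 1/3 --
    RT 108: heading 288 -> 180
    RT 144: heading 180 -> 36
    -- iteration 2/3 --
    RT 108: heading 36 -> 288
    RT 144: heading 288 -> 144
    -- iteration 3/3 --
    RT 108: heading 144 -> 36
    RT 144: heading 36 -> 252
  ]
  -- iteration 4/4 --
  PD: pen down
  RT 60: heading 252 -> 192
  RT 60: heading 192 -> 132
  REPEAT 3 [
    -- iteration 1/3 --
    RT 108: heading 132 -> 24
    RT 144: heading 24 -> 240
    -- iteration 2/3 --
    RT 108: heading 240 -> 132
    RT 144: heading 132 -> 348
    -- iteration 3/3 --
    RT 108: heading 348 -> 240
    RT 144: heading 240 -> 96
  ]
]
FD 8.2: (0,0) -> (-0.857,8.155) [heading=96, draw]
Final: pos=(-0.857,8.155), heading=96, 1 segment(s) drawn

Segment lengths:
  seg 1: (0,0) -> (-0.857,8.155), length = 8.2
Total = 8.2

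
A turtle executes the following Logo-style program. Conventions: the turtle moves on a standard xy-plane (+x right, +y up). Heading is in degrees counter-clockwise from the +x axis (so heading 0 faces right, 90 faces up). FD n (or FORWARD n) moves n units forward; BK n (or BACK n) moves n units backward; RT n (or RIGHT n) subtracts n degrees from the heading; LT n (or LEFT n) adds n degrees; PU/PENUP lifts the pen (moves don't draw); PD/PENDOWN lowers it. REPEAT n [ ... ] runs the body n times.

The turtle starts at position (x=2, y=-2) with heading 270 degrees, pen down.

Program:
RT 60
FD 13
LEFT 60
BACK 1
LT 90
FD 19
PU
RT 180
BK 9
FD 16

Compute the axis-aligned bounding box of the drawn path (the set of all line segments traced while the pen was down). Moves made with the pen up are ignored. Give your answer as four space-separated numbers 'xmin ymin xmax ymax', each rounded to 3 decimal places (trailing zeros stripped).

Executing turtle program step by step:
Start: pos=(2,-2), heading=270, pen down
RT 60: heading 270 -> 210
FD 13: (2,-2) -> (-9.258,-8.5) [heading=210, draw]
LT 60: heading 210 -> 270
BK 1: (-9.258,-8.5) -> (-9.258,-7.5) [heading=270, draw]
LT 90: heading 270 -> 0
FD 19: (-9.258,-7.5) -> (9.742,-7.5) [heading=0, draw]
PU: pen up
RT 180: heading 0 -> 180
BK 9: (9.742,-7.5) -> (18.742,-7.5) [heading=180, move]
FD 16: (18.742,-7.5) -> (2.742,-7.5) [heading=180, move]
Final: pos=(2.742,-7.5), heading=180, 3 segment(s) drawn

Segment endpoints: x in {-9.258, 2, 9.742}, y in {-8.5, -7.5, -7.5, -2}
xmin=-9.258, ymin=-8.5, xmax=9.742, ymax=-2

Answer: -9.258 -8.5 9.742 -2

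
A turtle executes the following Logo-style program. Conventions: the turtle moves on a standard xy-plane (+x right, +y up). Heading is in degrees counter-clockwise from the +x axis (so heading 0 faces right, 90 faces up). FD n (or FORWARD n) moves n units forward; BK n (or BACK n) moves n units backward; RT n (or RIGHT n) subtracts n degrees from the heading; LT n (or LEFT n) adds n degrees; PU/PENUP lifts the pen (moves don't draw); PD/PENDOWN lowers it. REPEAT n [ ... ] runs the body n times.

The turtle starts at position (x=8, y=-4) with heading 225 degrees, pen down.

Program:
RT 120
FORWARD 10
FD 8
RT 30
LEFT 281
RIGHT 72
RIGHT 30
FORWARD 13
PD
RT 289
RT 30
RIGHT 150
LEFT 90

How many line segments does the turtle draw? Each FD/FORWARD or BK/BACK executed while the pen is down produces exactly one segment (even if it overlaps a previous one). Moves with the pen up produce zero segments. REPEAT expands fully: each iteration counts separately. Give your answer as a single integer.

Executing turtle program step by step:
Start: pos=(8,-4), heading=225, pen down
RT 120: heading 225 -> 105
FD 10: (8,-4) -> (5.412,5.659) [heading=105, draw]
FD 8: (5.412,5.659) -> (3.341,13.387) [heading=105, draw]
RT 30: heading 105 -> 75
LT 281: heading 75 -> 356
RT 72: heading 356 -> 284
RT 30: heading 284 -> 254
FD 13: (3.341,13.387) -> (-0.242,0.89) [heading=254, draw]
PD: pen down
RT 289: heading 254 -> 325
RT 30: heading 325 -> 295
RT 150: heading 295 -> 145
LT 90: heading 145 -> 235
Final: pos=(-0.242,0.89), heading=235, 3 segment(s) drawn
Segments drawn: 3

Answer: 3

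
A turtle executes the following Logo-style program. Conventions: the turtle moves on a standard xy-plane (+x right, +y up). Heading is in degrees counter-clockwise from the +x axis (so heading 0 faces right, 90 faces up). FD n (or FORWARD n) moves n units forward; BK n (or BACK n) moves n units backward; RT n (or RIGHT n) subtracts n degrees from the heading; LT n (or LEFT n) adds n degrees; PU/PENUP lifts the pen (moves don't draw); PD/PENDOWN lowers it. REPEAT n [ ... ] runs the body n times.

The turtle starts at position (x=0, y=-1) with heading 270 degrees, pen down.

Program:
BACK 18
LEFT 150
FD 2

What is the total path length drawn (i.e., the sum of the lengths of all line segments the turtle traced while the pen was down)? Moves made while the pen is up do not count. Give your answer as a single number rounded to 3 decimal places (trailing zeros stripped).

Answer: 20

Derivation:
Executing turtle program step by step:
Start: pos=(0,-1), heading=270, pen down
BK 18: (0,-1) -> (0,17) [heading=270, draw]
LT 150: heading 270 -> 60
FD 2: (0,17) -> (1,18.732) [heading=60, draw]
Final: pos=(1,18.732), heading=60, 2 segment(s) drawn

Segment lengths:
  seg 1: (0,-1) -> (0,17), length = 18
  seg 2: (0,17) -> (1,18.732), length = 2
Total = 20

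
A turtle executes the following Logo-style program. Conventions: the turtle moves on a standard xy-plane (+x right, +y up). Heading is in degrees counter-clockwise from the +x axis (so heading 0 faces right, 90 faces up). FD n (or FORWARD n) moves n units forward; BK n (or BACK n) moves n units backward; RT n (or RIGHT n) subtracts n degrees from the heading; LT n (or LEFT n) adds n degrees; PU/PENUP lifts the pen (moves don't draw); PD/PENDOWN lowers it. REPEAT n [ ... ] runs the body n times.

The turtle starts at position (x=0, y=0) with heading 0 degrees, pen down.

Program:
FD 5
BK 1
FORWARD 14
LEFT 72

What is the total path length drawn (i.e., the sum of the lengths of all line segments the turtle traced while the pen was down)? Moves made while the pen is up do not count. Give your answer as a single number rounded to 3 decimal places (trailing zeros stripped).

Answer: 20

Derivation:
Executing turtle program step by step:
Start: pos=(0,0), heading=0, pen down
FD 5: (0,0) -> (5,0) [heading=0, draw]
BK 1: (5,0) -> (4,0) [heading=0, draw]
FD 14: (4,0) -> (18,0) [heading=0, draw]
LT 72: heading 0 -> 72
Final: pos=(18,0), heading=72, 3 segment(s) drawn

Segment lengths:
  seg 1: (0,0) -> (5,0), length = 5
  seg 2: (5,0) -> (4,0), length = 1
  seg 3: (4,0) -> (18,0), length = 14
Total = 20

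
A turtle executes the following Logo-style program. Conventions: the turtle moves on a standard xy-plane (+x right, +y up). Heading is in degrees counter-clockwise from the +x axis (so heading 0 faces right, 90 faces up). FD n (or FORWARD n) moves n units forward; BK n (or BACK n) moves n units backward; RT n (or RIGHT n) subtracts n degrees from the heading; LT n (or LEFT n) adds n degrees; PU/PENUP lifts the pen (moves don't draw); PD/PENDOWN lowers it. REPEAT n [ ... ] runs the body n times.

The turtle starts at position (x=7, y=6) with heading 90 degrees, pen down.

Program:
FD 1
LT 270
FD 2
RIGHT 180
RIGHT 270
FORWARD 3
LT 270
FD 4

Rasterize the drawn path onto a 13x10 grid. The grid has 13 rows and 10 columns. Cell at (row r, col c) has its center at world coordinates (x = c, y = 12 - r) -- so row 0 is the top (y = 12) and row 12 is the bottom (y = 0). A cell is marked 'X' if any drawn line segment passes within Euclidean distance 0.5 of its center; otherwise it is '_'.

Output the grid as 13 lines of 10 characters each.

Segment 0: (7,6) -> (7,7)
Segment 1: (7,7) -> (9,7)
Segment 2: (9,7) -> (9,4)
Segment 3: (9,4) -> (5,4)

Answer: __________
__________
__________
__________
__________
_______XXX
_______X_X
_________X
_____XXXXX
__________
__________
__________
__________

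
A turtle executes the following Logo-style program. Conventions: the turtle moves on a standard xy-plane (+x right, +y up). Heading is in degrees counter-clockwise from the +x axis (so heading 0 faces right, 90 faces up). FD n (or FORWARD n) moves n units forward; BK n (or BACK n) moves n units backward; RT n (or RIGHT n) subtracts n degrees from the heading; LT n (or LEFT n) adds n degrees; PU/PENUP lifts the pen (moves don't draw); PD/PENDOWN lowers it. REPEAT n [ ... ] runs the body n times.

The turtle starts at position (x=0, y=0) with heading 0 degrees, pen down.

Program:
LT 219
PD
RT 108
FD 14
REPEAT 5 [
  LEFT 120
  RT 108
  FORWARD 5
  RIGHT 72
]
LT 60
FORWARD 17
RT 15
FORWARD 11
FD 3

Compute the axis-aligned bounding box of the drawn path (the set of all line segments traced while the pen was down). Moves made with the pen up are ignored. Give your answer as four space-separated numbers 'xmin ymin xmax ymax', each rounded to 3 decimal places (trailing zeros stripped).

Answer: -22.049 -8.109 2.246 21.98

Derivation:
Executing turtle program step by step:
Start: pos=(0,0), heading=0, pen down
LT 219: heading 0 -> 219
PD: pen down
RT 108: heading 219 -> 111
FD 14: (0,0) -> (-5.017,13.07) [heading=111, draw]
REPEAT 5 [
  -- iteration 1/5 --
  LT 120: heading 111 -> 231
  RT 108: heading 231 -> 123
  FD 5: (-5.017,13.07) -> (-7.74,17.263) [heading=123, draw]
  RT 72: heading 123 -> 51
  -- iteration 2/5 --
  LT 120: heading 51 -> 171
  RT 108: heading 171 -> 63
  FD 5: (-7.74,17.263) -> (-5.47,21.719) [heading=63, draw]
  RT 72: heading 63 -> 351
  -- iteration 3/5 --
  LT 120: heading 351 -> 111
  RT 108: heading 111 -> 3
  FD 5: (-5.47,21.719) -> (-0.477,21.98) [heading=3, draw]
  RT 72: heading 3 -> 291
  -- iteration 4/5 --
  LT 120: heading 291 -> 51
  RT 108: heading 51 -> 303
  FD 5: (-0.477,21.98) -> (2.246,17.787) [heading=303, draw]
  RT 72: heading 303 -> 231
  -- iteration 5/5 --
  LT 120: heading 231 -> 351
  RT 108: heading 351 -> 243
  FD 5: (2.246,17.787) -> (-0.024,13.332) [heading=243, draw]
  RT 72: heading 243 -> 171
]
LT 60: heading 171 -> 231
FD 17: (-0.024,13.332) -> (-10.722,0.12) [heading=231, draw]
RT 15: heading 231 -> 216
FD 11: (-10.722,0.12) -> (-19.622,-6.345) [heading=216, draw]
FD 3: (-19.622,-6.345) -> (-22.049,-8.109) [heading=216, draw]
Final: pos=(-22.049,-8.109), heading=216, 9 segment(s) drawn

Segment endpoints: x in {-22.049, -19.622, -10.722, -7.74, -5.47, -5.017, -0.477, -0.024, 0, 2.246}, y in {-8.109, -6.345, 0, 0.12, 13.07, 13.332, 17.263, 17.787, 21.719, 21.98}
xmin=-22.049, ymin=-8.109, xmax=2.246, ymax=21.98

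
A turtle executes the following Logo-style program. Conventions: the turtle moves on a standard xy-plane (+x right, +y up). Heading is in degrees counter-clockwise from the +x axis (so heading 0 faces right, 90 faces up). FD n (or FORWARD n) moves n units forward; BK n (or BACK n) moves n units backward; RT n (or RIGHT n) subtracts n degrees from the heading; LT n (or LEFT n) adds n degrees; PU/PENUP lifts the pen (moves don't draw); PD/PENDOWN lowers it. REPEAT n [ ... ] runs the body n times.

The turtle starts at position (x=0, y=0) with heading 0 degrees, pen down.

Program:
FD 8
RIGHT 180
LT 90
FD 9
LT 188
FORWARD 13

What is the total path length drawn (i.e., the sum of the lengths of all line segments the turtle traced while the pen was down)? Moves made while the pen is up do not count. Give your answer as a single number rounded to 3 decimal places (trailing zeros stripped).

Answer: 30

Derivation:
Executing turtle program step by step:
Start: pos=(0,0), heading=0, pen down
FD 8: (0,0) -> (8,0) [heading=0, draw]
RT 180: heading 0 -> 180
LT 90: heading 180 -> 270
FD 9: (8,0) -> (8,-9) [heading=270, draw]
LT 188: heading 270 -> 98
FD 13: (8,-9) -> (6.191,3.873) [heading=98, draw]
Final: pos=(6.191,3.873), heading=98, 3 segment(s) drawn

Segment lengths:
  seg 1: (0,0) -> (8,0), length = 8
  seg 2: (8,0) -> (8,-9), length = 9
  seg 3: (8,-9) -> (6.191,3.873), length = 13
Total = 30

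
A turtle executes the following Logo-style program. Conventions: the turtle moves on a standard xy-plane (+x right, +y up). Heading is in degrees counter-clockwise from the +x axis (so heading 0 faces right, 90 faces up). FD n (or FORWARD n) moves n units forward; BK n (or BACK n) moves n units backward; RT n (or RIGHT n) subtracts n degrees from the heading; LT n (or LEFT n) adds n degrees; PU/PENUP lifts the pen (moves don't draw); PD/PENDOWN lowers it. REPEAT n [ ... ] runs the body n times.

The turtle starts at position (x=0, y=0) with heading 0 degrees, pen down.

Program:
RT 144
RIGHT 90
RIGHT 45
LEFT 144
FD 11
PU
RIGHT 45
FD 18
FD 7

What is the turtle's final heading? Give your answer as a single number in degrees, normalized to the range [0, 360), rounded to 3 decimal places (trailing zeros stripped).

Executing turtle program step by step:
Start: pos=(0,0), heading=0, pen down
RT 144: heading 0 -> 216
RT 90: heading 216 -> 126
RT 45: heading 126 -> 81
LT 144: heading 81 -> 225
FD 11: (0,0) -> (-7.778,-7.778) [heading=225, draw]
PU: pen up
RT 45: heading 225 -> 180
FD 18: (-7.778,-7.778) -> (-25.778,-7.778) [heading=180, move]
FD 7: (-25.778,-7.778) -> (-32.778,-7.778) [heading=180, move]
Final: pos=(-32.778,-7.778), heading=180, 1 segment(s) drawn

Answer: 180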